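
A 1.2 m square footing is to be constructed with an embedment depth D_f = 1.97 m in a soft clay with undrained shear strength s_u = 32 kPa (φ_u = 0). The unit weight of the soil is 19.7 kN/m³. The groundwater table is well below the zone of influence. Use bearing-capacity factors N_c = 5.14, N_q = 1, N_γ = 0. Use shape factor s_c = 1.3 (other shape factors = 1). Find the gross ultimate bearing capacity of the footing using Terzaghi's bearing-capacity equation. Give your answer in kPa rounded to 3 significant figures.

Effective surcharge at the founding depth q = γ·D_f = 19.7 × 1.97 = 38.809 kPa.
q_ult = c·N_c·s_c + q·N_q
     = 32 × 5.14 × 1.3 + 38.809 × 1
     = 213.82 + 38.809 = 252.63 kPa.

q_ult ≈ 253 kPa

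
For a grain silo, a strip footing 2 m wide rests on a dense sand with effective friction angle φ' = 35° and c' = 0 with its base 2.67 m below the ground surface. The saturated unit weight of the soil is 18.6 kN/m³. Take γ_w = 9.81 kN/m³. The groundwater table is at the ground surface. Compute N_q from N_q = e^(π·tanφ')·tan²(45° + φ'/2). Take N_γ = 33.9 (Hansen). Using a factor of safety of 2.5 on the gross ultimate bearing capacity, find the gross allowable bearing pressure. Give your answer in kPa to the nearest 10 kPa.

N_q = e^(π·tan35°)·tan²(62.5°) = 33.3.
Water table at ground surface, so effective unit weight γ' = 18.6 − 9.81 = 8.79 kN/m³ is used throughout; overburden q = 8.79 × 2.67 = 23.469 kPa; the same γ' applies in the ½γBN_γ term.
Surcharge term q·N_q = 23.469 × 33.296 = 781.44 kPa; self-weight term 0.5·γ·B·N_γ = 0.5 × 8.79 × 2 × 33.9 = 297.98 kPa.
q_ult = 781.44 + 297.98 = 1079.4 kPa.
q_all = 1079.4 / 2.5 = 431.77 kPa.

q_all ≈ 430 kPa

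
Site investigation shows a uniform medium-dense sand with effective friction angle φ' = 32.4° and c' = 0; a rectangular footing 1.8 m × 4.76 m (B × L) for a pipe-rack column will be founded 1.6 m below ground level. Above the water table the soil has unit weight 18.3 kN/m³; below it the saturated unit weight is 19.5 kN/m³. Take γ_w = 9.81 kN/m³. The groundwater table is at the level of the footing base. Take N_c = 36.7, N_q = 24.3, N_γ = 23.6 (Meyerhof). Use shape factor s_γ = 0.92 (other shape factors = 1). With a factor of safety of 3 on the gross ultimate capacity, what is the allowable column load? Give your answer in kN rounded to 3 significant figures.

P_all ≈ 2570 kN

Effective surcharge at the founding depth q = γ·D_f = 18.3 × 1.6 = 29.28 kPa.
The water table coincides with the base, so in the self-weight term γ → γ' = 9.69 kN/m³.
q_ult = q·N_q + 0.5·γ·B·N_γ·s_γ
     = 29.28 × 24.3 + 0.5 × 9.69 × 1.8 × 23.6 × 0.92
     = 711.5 + 189.35 = 900.85 kPa.
Gross allowable pressure q_all = 900.85 / 3 = 300.28 kPa.
Footing area = 8.568 m², so allowable column load = 300.28 × 8.568 = 2572.8 kN.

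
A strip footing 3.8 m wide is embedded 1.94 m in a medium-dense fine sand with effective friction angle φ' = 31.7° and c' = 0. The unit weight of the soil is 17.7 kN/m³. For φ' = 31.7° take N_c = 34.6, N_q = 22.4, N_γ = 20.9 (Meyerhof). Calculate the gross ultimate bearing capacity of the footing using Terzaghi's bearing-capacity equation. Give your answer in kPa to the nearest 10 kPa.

q_ult ≈ 1470 kPa

Effective surcharge at the founding depth q = γ·D_f = 17.7 × 1.94 = 34.338 kPa.
q_ult = q·N_q + 0.5·γ·B·N_γ
     = 34.338 × 22.4 + 0.5 × 17.7 × 3.8 × 20.9
     = 769.17 + 702.87 = 1472 kPa.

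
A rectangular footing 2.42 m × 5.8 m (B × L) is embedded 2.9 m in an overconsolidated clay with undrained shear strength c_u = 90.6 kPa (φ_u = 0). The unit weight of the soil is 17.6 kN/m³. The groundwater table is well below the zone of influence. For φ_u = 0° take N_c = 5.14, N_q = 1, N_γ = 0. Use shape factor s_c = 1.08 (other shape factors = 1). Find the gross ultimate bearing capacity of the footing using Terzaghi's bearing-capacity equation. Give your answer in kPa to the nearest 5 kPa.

q = γ·D_f = 17.6 × 2.9 = 51.04 kPa.
c·N_c·s_c = 90.6 × 5.14 × 1.08 = 502.94 kPa
q·N_q = 51.04 × 1 = 51.04 kPa
q_ult = 502.94 + 51.04 = 553.98 kPa.

q_ult ≈ 555 kPa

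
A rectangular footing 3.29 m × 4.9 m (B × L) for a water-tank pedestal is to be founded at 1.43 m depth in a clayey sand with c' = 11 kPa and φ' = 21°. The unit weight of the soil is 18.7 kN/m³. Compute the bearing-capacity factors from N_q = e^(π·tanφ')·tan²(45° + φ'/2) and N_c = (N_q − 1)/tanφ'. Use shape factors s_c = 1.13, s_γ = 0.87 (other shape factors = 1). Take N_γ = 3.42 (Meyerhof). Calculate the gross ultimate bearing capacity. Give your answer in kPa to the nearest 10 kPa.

tan21° = 0.3839, so N_q = e^(π×0.3839)·tan²(55.5°) = 3.34 × 2.117 = 7.07.
N_c = (7.07 − 1)/tan21° = 15.81.
Effective surcharge at the founding depth q = γ·D_f = 18.7 × 1.43 = 26.741 kPa.
q_ult = c·N_c·s_c + q·N_q + 0.5·γ·B·N_γ·s_γ
     = 11 × 15.815 × 1.13 + 26.741 × 7.0708 + 0.5 × 18.7 × 3.29 × 3.42 × 0.87
     = 196.58 + 189.08 + 91.528 = 477.19 kPa.

q_ult ≈ 480 kPa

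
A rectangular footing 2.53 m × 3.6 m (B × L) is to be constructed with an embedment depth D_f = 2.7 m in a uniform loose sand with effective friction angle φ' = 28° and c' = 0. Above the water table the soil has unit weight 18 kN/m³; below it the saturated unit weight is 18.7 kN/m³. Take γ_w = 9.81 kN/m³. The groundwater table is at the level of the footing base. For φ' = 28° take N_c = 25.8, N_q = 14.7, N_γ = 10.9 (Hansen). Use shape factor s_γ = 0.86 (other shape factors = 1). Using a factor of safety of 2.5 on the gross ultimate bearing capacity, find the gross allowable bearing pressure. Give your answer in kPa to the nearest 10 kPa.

q_all ≈ 330 kPa

Overburden at base level: q = 18 × 2.7 = 48.6 kPa.
Below the base the soil is submerged, so the ½γBN_γ term uses γ' = 18.7 − 9.81 = 8.89 kN/m³.
Surcharge term q·N_q = 48.6 × 14.7 = 714.42 kPa; self-weight term 0.5·γ·B·N_γ·s_γ = 0.5 × 8.89 × 2.53 × 10.9 × 0.86 = 105.42 kPa.
q_ult = 714.42 + 105.42 = 819.84 kPa.
q_all = 819.84 / 2.5 = 327.94 kPa.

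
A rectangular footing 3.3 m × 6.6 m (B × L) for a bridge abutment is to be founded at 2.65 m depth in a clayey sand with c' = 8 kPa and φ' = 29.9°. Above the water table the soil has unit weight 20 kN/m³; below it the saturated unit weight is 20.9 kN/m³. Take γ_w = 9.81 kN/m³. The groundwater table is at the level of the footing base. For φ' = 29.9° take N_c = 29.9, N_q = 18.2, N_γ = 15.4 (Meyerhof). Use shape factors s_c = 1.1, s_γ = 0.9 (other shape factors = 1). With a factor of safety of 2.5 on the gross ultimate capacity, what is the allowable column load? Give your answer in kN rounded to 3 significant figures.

P_all ≈ 12900 kN

Overburden at base level: q = 20 × 2.65 = 53 kPa.
Below the base the soil is submerged, so the ½γBN_γ term uses γ' = 20.9 − 9.81 = 11.09 kN/m³.
Cohesion term c·N_c·s_c = 8 × 29.9 × 1.1 = 263.12 kPa; surcharge term q·N_q = 53 × 18.2 = 964.6 kPa; self-weight term 0.5·γ·B·N_γ·s_γ = 0.5 × 11.09 × 3.3 × 15.4 × 0.9 = 253.62 kPa.
q_ult = 263.12 + 964.6 + 253.62 = 1481.3 kPa.
Gross allowable pressure q_all = 1481.3 / 2.5 = 592.53 kPa.
Footing area = 21.78 m², so allowable column load = 592.53 × 21.78 = 12905 kN.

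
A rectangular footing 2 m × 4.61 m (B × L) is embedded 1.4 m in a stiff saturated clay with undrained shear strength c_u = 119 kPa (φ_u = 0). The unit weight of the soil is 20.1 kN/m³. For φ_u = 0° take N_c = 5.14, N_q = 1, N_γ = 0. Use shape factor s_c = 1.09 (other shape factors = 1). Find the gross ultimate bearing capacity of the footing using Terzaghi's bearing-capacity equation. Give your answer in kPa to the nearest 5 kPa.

q_ult ≈ 695 kPa

Effective surcharge at the founding depth q = γ·D_f = 20.1 × 1.4 = 28.14 kPa.
q_ult = c·N_c·s_c + q·N_q
     = 119 × 5.14 × 1.09 + 28.14 × 1
     = 666.71 + 28.14 = 694.85 kPa.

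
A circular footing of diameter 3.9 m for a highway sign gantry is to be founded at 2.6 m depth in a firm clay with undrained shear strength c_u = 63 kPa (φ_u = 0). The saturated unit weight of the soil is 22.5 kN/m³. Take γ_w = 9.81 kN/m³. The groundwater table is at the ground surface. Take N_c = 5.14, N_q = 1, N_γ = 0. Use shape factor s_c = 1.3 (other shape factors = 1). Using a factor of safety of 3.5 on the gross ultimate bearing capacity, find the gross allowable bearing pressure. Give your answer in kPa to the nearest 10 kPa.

Water table at ground surface, so effective unit weight γ' = 22.5 − 9.81 = 12.69 kN/m³ is used throughout; overburden q = 12.69 × 2.6 = 32.994 kPa.
Cohesion term c·N_c·s_c = 63 × 5.14 × 1.3 = 420.97 kPa; surcharge term q·N_q = 32.994 × 1 = 32.994 kPa.
q_ult = 420.97 + 32.994 = 453.96 kPa.
q_all = 453.96 / 3.5 = 129.7 kPa.

q_all ≈ 130 kPa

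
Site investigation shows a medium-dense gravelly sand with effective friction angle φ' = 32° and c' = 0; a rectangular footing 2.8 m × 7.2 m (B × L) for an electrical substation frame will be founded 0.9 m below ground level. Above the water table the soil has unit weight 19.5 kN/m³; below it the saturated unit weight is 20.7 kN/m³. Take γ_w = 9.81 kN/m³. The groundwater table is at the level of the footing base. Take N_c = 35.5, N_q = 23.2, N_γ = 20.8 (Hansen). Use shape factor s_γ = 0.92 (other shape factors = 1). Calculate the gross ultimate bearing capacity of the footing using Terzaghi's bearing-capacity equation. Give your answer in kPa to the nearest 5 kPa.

q = γ·D_f = 19.5 × 0.9 = 17.55 kPa.
For the ½γBN_γ term take γ' = 20.7 − 9.81 = 10.89 kN/m³ (soil below base is submerged).
q·N_q = 17.55 × 23.2 = 407.16 kPa
0.5·γ·B·N_γ·s_γ = 0.5 × 10.89 × 2.8 × 20.8 × 0.92 = 291.75 kPa
q_ult = 407.16 + 291.75 = 698.91 kPa.

q_ult ≈ 700 kPa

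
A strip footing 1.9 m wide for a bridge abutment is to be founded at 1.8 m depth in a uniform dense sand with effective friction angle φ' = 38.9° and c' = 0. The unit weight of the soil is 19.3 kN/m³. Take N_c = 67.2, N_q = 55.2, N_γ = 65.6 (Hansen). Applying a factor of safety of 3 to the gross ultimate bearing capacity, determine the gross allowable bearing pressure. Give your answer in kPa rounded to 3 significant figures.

q_all ≈ 1040 kPa

Effective surcharge at the founding depth q = γ·D_f = 19.3 × 1.8 = 34.74 kPa.
q_ult = q·N_q + 0.5·γ·B·N_γ
     = 34.74 × 55.2 + 0.5 × 19.3 × 1.9 × 65.6
     = 1917.6 + 1202.8 = 3120.4 kPa.
q_all = q_ult / FS = 3120.4 / 3 = 1040.1 kPa.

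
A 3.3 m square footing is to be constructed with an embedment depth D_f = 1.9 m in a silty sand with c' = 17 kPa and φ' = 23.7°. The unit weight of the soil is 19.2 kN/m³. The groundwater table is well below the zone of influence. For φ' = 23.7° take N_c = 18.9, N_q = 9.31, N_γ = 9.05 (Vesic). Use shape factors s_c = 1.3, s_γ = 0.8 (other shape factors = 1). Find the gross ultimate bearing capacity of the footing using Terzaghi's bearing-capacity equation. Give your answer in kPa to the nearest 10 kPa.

q_ult ≈ 990 kPa

Overburden at base level: q = 19.2 × 1.9 = 36.48 kPa.
Cohesion term c·N_c·s_c = 17 × 18.9 × 1.3 = 417.69 kPa; surcharge term q·N_q = 36.48 × 9.31 = 339.63 kPa; self-weight term 0.5·γ·B·N_γ·s_γ = 0.5 × 19.2 × 3.3 × 9.05 × 0.8 = 229.36 kPa.
q_ult = 417.69 + 339.63 + 229.36 = 986.68 kPa.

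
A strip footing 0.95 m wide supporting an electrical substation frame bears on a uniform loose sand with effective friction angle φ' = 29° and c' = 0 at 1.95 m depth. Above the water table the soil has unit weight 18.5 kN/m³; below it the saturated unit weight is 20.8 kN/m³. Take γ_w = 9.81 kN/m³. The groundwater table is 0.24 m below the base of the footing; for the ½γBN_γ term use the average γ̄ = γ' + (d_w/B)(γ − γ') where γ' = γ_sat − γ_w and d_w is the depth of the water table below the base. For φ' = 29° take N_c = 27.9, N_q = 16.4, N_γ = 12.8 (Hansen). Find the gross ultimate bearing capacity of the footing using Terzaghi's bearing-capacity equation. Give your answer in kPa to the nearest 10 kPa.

q = γ·D_f = 18.5 × 1.95 = 36.075 kPa.
γ' = 10.99 kN/m³; averaging over the depth B below the base, γ̄ = γ' + (d_w/B)(γ − γ') = 12.887 kN/m³.
q·N_q = 36.075 × 16.4 = 591.63 kPa
0.5·γ·B·N_γ = 0.5 × 12.887 × 0.95 × 12.8 = 78.355 kPa
q_ult = 591.63 + 78.355 = 669.98 kPa.

q_ult ≈ 670 kPa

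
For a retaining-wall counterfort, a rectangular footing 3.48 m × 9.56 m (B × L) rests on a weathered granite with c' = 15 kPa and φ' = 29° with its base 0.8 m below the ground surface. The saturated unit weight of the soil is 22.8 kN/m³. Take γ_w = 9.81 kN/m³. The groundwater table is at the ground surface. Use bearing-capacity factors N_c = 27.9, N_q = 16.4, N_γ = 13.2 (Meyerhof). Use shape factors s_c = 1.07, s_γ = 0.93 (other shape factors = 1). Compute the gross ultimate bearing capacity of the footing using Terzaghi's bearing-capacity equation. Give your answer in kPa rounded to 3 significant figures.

q_ult ≈ 896 kPa

With the water table at the surface the whole profile is submerged: γ' = 22.8 − 9.81 = 12.99 kN/m³, so q = γ'·D_f = 10.392 kPa; the same γ' applies in the ½γBN_γ term.
q_ult = c·N_c·s_c + q·N_q + 0.5·γ·B·N_γ·s_γ
     = 15 × 27.9 × 1.07 + 10.392 × 16.4 + 0.5 × 12.99 × 3.48 × 13.2 × 0.93
     = 447.8 + 170.43 + 277.47 = 895.69 kPa.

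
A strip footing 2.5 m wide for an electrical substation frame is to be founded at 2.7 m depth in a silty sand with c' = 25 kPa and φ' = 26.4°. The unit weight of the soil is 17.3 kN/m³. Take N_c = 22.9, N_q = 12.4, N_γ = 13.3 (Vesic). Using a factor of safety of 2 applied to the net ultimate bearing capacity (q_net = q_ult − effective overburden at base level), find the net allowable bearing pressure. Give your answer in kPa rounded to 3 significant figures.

Overburden at base level: q = 17.3 × 2.7 = 46.71 kPa.
Cohesion term c·N_c = 25 × 22.9 = 572.5 kPa; surcharge term q·N_q = 46.71 × 12.4 = 579.2 kPa; self-weight term 0.5·γ·B·N_γ = 0.5 × 17.3 × 2.5 × 13.3 = 287.61 kPa.
q_ult = 572.5 + 579.2 + 287.61 = 1439.3 kPa.
Net ultimate: q_net = 1439.3 − 46.71 = 1392.6 kPa.
q_all(net) = 1392.6 / 2 = 696.3 kPa.

q_all(net) ≈ 696 kPa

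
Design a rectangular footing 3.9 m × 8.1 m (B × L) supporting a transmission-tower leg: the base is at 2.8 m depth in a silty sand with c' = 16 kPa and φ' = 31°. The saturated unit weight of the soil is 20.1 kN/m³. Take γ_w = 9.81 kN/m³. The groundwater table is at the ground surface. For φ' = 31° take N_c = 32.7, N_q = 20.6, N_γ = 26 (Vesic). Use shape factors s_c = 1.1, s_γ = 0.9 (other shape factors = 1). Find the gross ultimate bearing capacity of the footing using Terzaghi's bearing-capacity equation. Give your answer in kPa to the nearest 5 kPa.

q_ult ≈ 1640 kPa

Water table at ground surface, so effective unit weight γ' = 20.1 − 9.81 = 10.29 kN/m³ is used throughout; overburden q = 10.29 × 2.8 = 28.812 kPa; the same γ' applies in the ½γBN_γ term.
Cohesion term c·N_c·s_c = 16 × 32.7 × 1.1 = 575.52 kPa; surcharge term q·N_q = 28.812 × 20.6 = 593.53 kPa; self-weight term 0.5·γ·B·N_γ·s_γ = 0.5 × 10.29 × 3.9 × 26 × 0.9 = 469.53 kPa.
q_ult = 575.52 + 593.53 + 469.53 = 1638.6 kPa.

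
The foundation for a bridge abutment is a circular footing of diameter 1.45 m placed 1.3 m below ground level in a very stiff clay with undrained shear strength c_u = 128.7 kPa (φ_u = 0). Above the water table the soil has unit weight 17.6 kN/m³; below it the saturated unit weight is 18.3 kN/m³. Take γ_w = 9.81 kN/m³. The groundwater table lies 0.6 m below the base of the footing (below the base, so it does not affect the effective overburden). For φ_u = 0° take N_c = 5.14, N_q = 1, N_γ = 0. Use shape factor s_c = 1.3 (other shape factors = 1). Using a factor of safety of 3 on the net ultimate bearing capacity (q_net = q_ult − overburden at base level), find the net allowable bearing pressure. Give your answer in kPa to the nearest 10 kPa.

q = γ·D_f = 17.6 × 1.3 = 22.88 kPa.
c·N_c·s_c = 128.7 × 5.14 × 1.3 = 859.97 kPa
q·N_q = 22.88 × 1 = 22.88 kPa
q_ult = 859.97 + 22.88 = 882.85 kPa.
q_net = 882.85 − 22.88 = 859.97 kPa.
q_all(net) = 859.97 / 3 = 286.66 kPa.

q_all(net) ≈ 290 kPa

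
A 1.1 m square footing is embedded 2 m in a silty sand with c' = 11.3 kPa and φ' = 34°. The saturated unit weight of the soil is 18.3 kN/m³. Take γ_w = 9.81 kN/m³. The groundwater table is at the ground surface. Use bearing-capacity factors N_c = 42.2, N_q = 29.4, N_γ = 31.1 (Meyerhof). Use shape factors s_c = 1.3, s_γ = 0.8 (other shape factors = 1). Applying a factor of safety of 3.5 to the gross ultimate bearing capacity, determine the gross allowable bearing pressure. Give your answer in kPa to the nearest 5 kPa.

Water table at ground surface, so effective unit weight γ' = 18.3 − 9.81 = 8.49 kN/m³ is used throughout; overburden q = 8.49 × 2 = 16.98 kPa; the same γ' applies in the ½γBN_γ term.
Cohesion term c·N_c·s_c = 11.3 × 42.2 × 1.3 = 619.92 kPa; surcharge term q·N_q = 16.98 × 29.4 = 499.21 kPa; self-weight term 0.5·γ·B·N_γ·s_γ = 0.5 × 8.49 × 1.1 × 31.1 × 0.8 = 116.18 kPa.
q_ult = 619.92 + 499.21 + 116.18 = 1235.3 kPa.
q_all = q_ult / FS = 1235.3 / 3.5 = 352.94 kPa.

q_all ≈ 355 kPa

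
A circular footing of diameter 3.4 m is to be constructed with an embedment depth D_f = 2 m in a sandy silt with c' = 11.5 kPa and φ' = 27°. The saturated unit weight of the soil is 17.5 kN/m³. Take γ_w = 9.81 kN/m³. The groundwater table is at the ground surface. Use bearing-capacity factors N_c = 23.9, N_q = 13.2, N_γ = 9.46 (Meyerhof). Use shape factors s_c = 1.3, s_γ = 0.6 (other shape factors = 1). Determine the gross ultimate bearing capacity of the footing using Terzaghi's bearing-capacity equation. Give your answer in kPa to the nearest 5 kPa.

Water table at ground surface, so effective unit weight γ' = 17.5 − 9.81 = 7.69 kN/m³ is used throughout; overburden q = 7.69 × 2 = 15.38 kPa; the same γ' applies in the ½γBN_γ term.
Cohesion term c·N_c·s_c = 11.5 × 23.9 × 1.3 = 357.3 kPa; surcharge term q·N_q = 15.38 × 13.2 = 203.02 kPa; self-weight term 0.5·γ·B·N_γ·s_γ = 0.5 × 7.69 × 3.4 × 9.46 × 0.6 = 74.202 kPa.
q_ult = 357.3 + 203.02 + 74.202 = 634.52 kPa.

q_ult ≈ 635 kPa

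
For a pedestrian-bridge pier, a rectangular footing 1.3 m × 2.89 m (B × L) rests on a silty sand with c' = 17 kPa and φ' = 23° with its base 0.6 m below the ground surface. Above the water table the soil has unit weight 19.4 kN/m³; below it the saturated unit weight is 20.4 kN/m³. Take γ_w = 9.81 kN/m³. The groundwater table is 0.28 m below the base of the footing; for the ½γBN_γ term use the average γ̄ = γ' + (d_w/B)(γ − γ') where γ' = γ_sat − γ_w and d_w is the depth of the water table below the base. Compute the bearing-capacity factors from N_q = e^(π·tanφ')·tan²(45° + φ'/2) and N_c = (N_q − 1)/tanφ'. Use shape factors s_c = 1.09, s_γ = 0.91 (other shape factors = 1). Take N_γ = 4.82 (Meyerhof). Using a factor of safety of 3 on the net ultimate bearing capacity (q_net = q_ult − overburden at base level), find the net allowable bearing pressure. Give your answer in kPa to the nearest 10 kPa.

N_q = e^(π·tan23°)·tan²(56.5°) = 8.66; N_c = (N_q − 1)/tanφ' = 18.05.
Overburden at base level: q = 19.4 × 0.6 = 11.64 kPa.
The water table is 0.28 m below the base (< B = 1.3 m), so the ½γBN_γ term uses γ̄ = γ' + (d_w/B)(γ − γ') = 10.59 + (0.28/1.3)(19.4 − 10.59) = 12.488 kN/m³.
Cohesion term c·N_c·s_c = 17 × 18.049 × 1.09 = 334.44 kPa; surcharge term q·N_q = 11.64 × 8.6612 = 100.82 kPa; self-weight term 0.5·γ·B·N_γ·s_γ = 0.5 × 12.488 × 1.3 × 4.82 × 0.91 = 35.602 kPa.
q_ult = 334.44 + 100.82 + 35.602 = 470.86 kPa.
q_net = 470.86 − 11.64 = 459.22 kPa.
q_all(net) = 459.22 / 3 = 153.07 kPa.

q_all(net) ≈ 150 kPa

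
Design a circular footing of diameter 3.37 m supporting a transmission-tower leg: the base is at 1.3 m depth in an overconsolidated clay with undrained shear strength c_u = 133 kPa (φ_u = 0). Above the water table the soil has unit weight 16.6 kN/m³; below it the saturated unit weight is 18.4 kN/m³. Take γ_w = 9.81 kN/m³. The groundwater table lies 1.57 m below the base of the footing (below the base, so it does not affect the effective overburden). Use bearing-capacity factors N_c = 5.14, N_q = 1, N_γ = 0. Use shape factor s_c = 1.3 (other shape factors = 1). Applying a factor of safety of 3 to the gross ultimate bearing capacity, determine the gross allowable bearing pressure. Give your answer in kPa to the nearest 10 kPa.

Overburden at base level: q = 16.6 × 1.3 = 21.58 kPa.
Cohesion term c·N_c·s_c = 133 × 5.14 × 1.3 = 888.71 kPa; surcharge term q·N_q = 21.58 × 1 = 21.58 kPa.
q_ult = 888.71 + 21.58 = 910.29 kPa.
q_all = q_ult / FS = 910.29 / 3 = 303.43 kPa.

q_all ≈ 300 kPa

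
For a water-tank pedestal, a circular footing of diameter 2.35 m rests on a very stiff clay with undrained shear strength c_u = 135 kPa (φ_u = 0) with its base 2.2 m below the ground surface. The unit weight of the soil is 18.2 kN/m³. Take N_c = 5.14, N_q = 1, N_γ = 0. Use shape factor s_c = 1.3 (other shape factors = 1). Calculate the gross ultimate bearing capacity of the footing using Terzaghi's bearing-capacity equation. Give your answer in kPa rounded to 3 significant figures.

q = γ·D_f = 18.2 × 2.2 = 40.04 kPa.
c·N_c·s_c = 135 × 5.14 × 1.3 = 902.07 kPa
q·N_q = 40.04 × 1 = 40.04 kPa
q_ult = 902.07 + 40.04 = 942.11 kPa.

q_ult ≈ 942 kPa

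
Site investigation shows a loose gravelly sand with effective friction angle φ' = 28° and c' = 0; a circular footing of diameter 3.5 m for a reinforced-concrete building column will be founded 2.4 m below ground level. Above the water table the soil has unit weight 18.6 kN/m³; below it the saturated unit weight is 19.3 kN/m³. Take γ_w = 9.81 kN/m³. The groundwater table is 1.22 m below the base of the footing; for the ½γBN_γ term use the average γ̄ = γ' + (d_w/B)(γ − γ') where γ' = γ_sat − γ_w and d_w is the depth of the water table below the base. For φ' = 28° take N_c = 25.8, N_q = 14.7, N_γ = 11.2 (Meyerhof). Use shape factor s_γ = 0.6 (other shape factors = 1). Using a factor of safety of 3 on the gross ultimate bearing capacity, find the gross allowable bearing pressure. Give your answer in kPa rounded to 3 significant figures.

Effective surcharge at the founding depth q = γ·D_f = 18.6 × 2.4 = 44.64 kPa.
With d_w = 1.22 m < B, γ̄ = 9.49 + (1.22/3.5) × (18.6 − 9.49) = 12.665 kN/m³.
q_ult = q·N_q + 0.5·γ·B·N_γ·s_γ
     = 44.64 × 14.7 + 0.5 × 12.665 × 3.5 × 11.2 × 0.6
     = 656.21 + 148.95 = 805.15 kPa.
q_all = 805.15 / 3 = 268.38 kPa.

q_all ≈ 268 kPa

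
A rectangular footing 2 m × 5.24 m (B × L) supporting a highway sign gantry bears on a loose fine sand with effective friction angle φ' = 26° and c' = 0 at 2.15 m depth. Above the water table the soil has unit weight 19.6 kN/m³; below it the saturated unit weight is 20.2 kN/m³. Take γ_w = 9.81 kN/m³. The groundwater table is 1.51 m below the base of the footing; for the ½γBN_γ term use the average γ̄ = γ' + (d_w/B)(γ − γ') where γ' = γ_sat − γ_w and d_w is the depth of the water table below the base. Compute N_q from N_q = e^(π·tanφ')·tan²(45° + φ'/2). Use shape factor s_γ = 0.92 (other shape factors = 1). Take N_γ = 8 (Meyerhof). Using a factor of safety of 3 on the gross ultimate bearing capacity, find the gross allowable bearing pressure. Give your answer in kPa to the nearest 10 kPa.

q_all ≈ 210 kPa

N_q = e^(π·tan26°)·tan²(58°) = 11.85.
Overburden at base level: q = 19.6 × 2.15 = 42.14 kPa.
The water table is 1.51 m below the base (< B = 2 m), so the ½γBN_γ term uses γ̄ = γ' + (d_w/B)(γ − γ') = 10.39 + (1.51/2)(19.6 − 10.39) = 17.344 kN/m³.
Surcharge term q·N_q = 42.14 × 11.854 = 499.54 kPa; self-weight term 0.5·γ·B·N_γ·s_γ = 0.5 × 17.344 × 2 × 8 × 0.92 = 127.65 kPa.
q_ult = 499.54 + 127.65 = 627.18 kPa.
q_all = 627.18 / 3 = 209.06 kPa.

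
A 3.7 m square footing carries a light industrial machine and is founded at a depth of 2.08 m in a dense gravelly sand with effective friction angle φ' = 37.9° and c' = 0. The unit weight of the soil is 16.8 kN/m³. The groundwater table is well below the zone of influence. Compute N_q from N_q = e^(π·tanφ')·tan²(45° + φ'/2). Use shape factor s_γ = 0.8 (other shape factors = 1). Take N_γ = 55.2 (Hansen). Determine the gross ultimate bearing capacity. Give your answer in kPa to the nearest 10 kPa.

tan37.9° = 0.7785, so N_q = e^(π×0.7785)·tan²(63.95°) = 11.538 × 4.185 = 48.29.
q = γ·D_f = 16.8 × 2.08 = 34.944 kPa.
q·N_q = 34.944 × 48.289 = 1687.4 kPa
0.5·γ·B·N_γ·s_γ = 0.5 × 16.8 × 3.7 × 55.2 × 0.8 = 1372.5 kPa
q_ult = 1687.4 + 1372.5 = 3059.9 kPa.

q_ult ≈ 3060 kPa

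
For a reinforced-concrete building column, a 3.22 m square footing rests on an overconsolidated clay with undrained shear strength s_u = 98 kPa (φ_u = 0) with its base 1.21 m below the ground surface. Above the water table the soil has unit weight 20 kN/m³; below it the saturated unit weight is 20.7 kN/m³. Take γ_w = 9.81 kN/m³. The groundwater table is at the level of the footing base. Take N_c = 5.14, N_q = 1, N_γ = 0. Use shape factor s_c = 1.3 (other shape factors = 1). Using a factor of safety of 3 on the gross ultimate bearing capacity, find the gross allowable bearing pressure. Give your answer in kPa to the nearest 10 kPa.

Overburden at base level: q = 20 × 1.21 = 24.2 kPa.
Cohesion term c·N_c·s_c = 98 × 5.14 × 1.3 = 654.84 kPa; surcharge term q·N_q = 24.2 × 1 = 24.2 kPa.
q_ult = 654.84 + 24.2 = 679.04 kPa.
q_all = 679.04 / 3 = 226.35 kPa.

q_all ≈ 230 kPa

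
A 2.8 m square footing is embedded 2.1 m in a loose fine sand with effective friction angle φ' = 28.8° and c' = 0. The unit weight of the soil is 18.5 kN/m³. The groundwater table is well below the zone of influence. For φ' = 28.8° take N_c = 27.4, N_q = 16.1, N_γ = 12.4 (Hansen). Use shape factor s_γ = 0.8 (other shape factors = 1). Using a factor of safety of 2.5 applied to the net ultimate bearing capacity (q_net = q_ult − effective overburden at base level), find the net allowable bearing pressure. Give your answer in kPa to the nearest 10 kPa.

q = γ·D_f = 18.5 × 2.1 = 38.85 kPa.
q·N_q = 38.85 × 16.1 = 625.49 kPa
0.5·γ·B·N_γ·s_γ = 0.5 × 18.5 × 2.8 × 12.4 × 0.8 = 256.93 kPa
q_ult = 625.49 + 256.93 = 882.41 kPa.
Net ultimate: q_net = 882.41 − 38.85 = 843.56 kPa.
q_all(net) = 843.56 / 2.5 = 337.43 kPa.

q_all(net) ≈ 340 kPa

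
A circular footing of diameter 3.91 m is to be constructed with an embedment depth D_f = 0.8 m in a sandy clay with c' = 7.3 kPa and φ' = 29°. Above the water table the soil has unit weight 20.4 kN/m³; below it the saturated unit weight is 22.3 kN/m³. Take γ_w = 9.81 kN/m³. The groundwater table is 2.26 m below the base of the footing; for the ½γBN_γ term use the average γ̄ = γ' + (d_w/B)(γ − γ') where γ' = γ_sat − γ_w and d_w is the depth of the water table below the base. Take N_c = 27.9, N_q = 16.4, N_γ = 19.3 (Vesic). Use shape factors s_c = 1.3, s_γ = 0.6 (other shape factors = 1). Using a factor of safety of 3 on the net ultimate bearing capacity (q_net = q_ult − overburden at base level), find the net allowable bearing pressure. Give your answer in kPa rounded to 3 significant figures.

q_all(net) ≈ 301 kPa

Effective surcharge at the founding depth q = γ·D_f = 20.4 × 0.8 = 16.32 kPa.
With d_w = 2.26 m < B, γ̄ = 12.49 + (2.26/3.91) × (20.4 − 12.49) = 17.062 kN/m³.
q_ult = c·N_c·s_c + q·N_q + 0.5·γ·B·N_γ·s_γ
     = 7.3 × 27.9 × 1.3 + 16.32 × 16.4 + 0.5 × 17.062 × 3.91 × 19.3 × 0.6
     = 264.77 + 267.65 + 386.27 = 918.68 kPa.
q_net = 918.68 − 16.32 = 902.36 kPa.
q_all(net) = 902.36 / 3 = 300.79 kPa.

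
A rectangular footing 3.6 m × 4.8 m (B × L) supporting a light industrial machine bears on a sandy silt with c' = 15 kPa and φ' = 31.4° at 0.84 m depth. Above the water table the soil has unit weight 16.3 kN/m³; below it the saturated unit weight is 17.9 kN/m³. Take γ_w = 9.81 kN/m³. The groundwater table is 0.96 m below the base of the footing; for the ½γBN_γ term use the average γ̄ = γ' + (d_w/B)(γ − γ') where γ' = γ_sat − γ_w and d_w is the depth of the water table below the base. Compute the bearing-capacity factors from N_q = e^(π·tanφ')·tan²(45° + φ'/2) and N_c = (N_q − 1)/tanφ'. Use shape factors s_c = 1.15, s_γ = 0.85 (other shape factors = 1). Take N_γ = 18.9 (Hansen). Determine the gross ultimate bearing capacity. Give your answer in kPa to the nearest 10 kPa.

tan31.4° = 0.6104, so N_q = e^(π×0.6104)·tan²(60.7°) = 6.805 × 3.175 = 21.61.
N_c = (21.61 − 1)/tan31.4° = 33.76.
Effective surcharge at the founding depth q = γ·D_f = 16.3 × 0.84 = 13.692 kPa.
With d_w = 0.96 m < B, γ̄ = 8.09 + (0.96/3.6) × (16.3 − 8.09) = 10.279 kN/m³.
q_ult = c·N_c·s_c + q·N_q + 0.5·γ·B·N_γ·s_γ
     = 15 × 33.762 × 1.15 + 13.692 × 21.608 + 0.5 × 10.279 × 3.6 × 18.9 × 0.85
     = 582.4 + 295.86 + 297.25 = 1175.5 kPa.

q_ult ≈ 1180 kPa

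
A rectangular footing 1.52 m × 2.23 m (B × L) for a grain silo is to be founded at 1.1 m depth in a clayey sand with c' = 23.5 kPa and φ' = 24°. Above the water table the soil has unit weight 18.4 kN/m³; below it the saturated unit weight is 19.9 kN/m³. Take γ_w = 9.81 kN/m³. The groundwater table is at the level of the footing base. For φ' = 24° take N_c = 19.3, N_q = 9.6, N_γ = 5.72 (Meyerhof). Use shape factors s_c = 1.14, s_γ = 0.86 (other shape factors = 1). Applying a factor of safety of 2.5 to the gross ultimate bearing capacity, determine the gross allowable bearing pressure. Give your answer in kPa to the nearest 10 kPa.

q_all ≈ 300 kPa

Overburden at base level: q = 18.4 × 1.1 = 20.24 kPa.
Below the base the soil is submerged, so the ½γBN_γ term uses γ' = 19.9 − 9.81 = 10.09 kN/m³.
Cohesion term c·N_c·s_c = 23.5 × 19.3 × 1.14 = 517.05 kPa; surcharge term q·N_q = 20.24 × 9.6 = 194.3 kPa; self-weight term 0.5·γ·B·N_γ·s_γ = 0.5 × 10.09 × 1.52 × 5.72 × 0.86 = 37.722 kPa.
q_ult = 517.05 + 194.3 + 37.722 = 749.07 kPa.
q_all = q_ult / FS = 749.07 / 2.5 = 299.63 kPa.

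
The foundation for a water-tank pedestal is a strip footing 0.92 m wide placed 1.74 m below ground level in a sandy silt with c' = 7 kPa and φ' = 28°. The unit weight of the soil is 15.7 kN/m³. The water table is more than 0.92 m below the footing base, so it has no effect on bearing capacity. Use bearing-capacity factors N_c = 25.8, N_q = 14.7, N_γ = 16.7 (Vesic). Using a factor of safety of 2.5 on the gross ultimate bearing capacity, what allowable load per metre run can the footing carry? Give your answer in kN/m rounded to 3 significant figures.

Effective surcharge at the founding depth q = γ·D_f = 15.7 × 1.74 = 27.318 kPa.
q_ult = c·N_c + q·N_q + 0.5·γ·B·N_γ
     = 7 × 25.8 + 27.318 × 14.7 + 0.5 × 15.7 × 0.92 × 16.7
     = 180.6 + 401.57 + 120.61 = 702.78 kPa.
Gross allowable pressure q_all = 702.78 / 2.5 = 281.11 kPa.
Allowable wall load = q_all × B = 281.11 × 0.92 = 258.62 kN per metre run.

≈ 259 kN/m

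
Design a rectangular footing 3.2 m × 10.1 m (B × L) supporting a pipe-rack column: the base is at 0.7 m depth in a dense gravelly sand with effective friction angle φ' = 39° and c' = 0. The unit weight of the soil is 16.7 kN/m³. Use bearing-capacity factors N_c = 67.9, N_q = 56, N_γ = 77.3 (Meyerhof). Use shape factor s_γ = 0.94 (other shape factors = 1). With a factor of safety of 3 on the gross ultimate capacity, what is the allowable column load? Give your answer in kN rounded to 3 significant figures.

P_all ≈ 28000 kN

Effective surcharge at the founding depth q = γ·D_f = 16.7 × 0.7 = 11.69 kPa.
q_ult = q·N_q + 0.5·γ·B·N_γ·s_γ
     = 11.69 × 56 + 0.5 × 16.7 × 3.2 × 77.3 × 0.94
     = 654.64 + 1941.5 = 2596.2 kPa.
Gross allowable pressure q_all = 2596.2 / 3 = 865.39 kPa.
Footing area = 32.32 m², so allowable column load = 865.39 × 32.32 = 27969 kN.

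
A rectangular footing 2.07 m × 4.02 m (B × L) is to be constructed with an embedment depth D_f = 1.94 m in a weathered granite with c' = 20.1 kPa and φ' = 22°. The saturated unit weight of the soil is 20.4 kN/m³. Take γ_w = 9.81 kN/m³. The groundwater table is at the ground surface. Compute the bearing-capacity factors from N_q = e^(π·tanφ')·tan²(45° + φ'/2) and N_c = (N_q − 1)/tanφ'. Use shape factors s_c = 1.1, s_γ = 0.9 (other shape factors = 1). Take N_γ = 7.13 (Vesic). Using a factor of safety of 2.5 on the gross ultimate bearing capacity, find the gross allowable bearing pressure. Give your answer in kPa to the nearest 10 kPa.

q_all ≈ 240 kPa

N_q = e^(π·tan22°)·tan²(56°) = 7.82; N_c = (N_q − 1)/tanφ' = 16.88.
Water table at ground surface, so effective unit weight γ' = 20.4 − 9.81 = 10.59 kN/m³ is used throughout; overburden q = 10.59 × 1.94 = 20.545 kPa; the same γ' applies in the ½γBN_γ term.
Cohesion term c·N_c·s_c = 20.1 × 16.883 × 1.1 = 373.28 kPa; surcharge term q·N_q = 20.545 × 7.8211 = 160.68 kPa; self-weight term 0.5·γ·B·N_γ·s_γ = 0.5 × 10.59 × 2.07 × 7.13 × 0.9 = 70.334 kPa.
q_ult = 373.28 + 160.68 + 70.334 = 604.3 kPa.
q_all = 604.3 / 2.5 = 241.72 kPa.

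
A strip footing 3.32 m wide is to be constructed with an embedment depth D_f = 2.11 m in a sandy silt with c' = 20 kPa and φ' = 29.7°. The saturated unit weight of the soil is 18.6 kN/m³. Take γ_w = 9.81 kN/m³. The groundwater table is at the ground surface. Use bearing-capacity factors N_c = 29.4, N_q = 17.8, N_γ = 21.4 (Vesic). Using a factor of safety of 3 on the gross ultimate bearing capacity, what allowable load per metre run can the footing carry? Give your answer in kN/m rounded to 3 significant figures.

Water table at ground surface, so effective unit weight γ' = 18.6 − 9.81 = 8.79 kN/m³ is used throughout; overburden q = 8.79 × 2.11 = 18.547 kPa; the same γ' applies in the ½γBN_γ term.
Cohesion term c·N_c = 20 × 29.4 = 588 kPa; surcharge term q·N_q = 18.547 × 17.8 = 330.13 kPa; self-weight term 0.5·γ·B·N_γ = 0.5 × 8.79 × 3.32 × 21.4 = 312.26 kPa.
q_ult = 588 + 330.13 + 312.26 = 1230.4 kPa.
Gross allowable pressure q_all = 1230.4 / 3 = 410.13 kPa.
Allowable wall load = q_all × B = 410.13 × 3.32 = 1361.6 kN per metre run.

≈ 1360 kN/m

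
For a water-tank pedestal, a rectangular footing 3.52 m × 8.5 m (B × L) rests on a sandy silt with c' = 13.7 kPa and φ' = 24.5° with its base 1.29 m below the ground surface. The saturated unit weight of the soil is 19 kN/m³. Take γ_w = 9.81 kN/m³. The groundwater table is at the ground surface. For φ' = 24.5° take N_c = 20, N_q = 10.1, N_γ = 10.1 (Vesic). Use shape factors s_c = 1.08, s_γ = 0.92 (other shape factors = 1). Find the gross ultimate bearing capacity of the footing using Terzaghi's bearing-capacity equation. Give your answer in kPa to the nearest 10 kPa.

Water table at ground surface, so effective unit weight γ' = 19 − 9.81 = 9.19 kN/m³ is used throughout; overburden q = 9.19 × 1.29 = 11.855 kPa; the same γ' applies in the ½γBN_γ term.
Cohesion term c·N_c·s_c = 13.7 × 20 × 1.08 = 295.92 kPa; surcharge term q·N_q = 11.855 × 10.1 = 119.74 kPa; self-weight term 0.5·γ·B·N_γ·s_γ = 0.5 × 9.19 × 3.52 × 10.1 × 0.92 = 150.29 kPa.
q_ult = 295.92 + 119.74 + 150.29 = 565.95 kPa.

q_ult ≈ 570 kPa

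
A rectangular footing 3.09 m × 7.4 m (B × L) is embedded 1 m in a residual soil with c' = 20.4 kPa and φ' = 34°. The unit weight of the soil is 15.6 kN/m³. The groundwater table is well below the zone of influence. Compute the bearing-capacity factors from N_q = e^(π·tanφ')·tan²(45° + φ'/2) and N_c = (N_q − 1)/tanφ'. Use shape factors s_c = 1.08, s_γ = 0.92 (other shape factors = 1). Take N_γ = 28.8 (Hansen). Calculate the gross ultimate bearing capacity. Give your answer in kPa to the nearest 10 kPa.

q_ult ≈ 2030 kPa

tan34° = 0.6745, so N_q = e^(π×0.6745)·tan²(62°) = 8.323 × 3.537 = 29.44.
N_c = (29.44 − 1)/tan34° = 42.16.
Overburden at base level: q = 15.6 × 1 = 15.6 kPa.
Cohesion term c·N_c·s_c = 20.4 × 42.164 × 1.08 = 928.95 kPa; surcharge term q·N_q = 15.6 × 29.44 = 459.26 kPa; self-weight term 0.5·γ·B·N_γ·s_γ = 0.5 × 15.6 × 3.09 × 28.8 × 0.92 = 638.61 kPa.
q_ult = 928.95 + 459.26 + 638.61 = 2026.8 kPa.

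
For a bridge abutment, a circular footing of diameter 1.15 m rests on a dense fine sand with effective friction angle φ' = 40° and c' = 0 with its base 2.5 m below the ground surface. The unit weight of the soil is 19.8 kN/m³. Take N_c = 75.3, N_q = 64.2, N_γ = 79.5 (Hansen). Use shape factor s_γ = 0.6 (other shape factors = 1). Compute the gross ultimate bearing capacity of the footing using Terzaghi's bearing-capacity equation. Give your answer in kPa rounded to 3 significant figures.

Overburden at base level: q = 19.8 × 2.5 = 49.5 kPa.
Surcharge term q·N_q = 49.5 × 64.2 = 3177.9 kPa; self-weight term 0.5·γ·B·N_γ·s_γ = 0.5 × 19.8 × 1.15 × 79.5 × 0.6 = 543.06 kPa.
q_ult = 3177.9 + 543.06 = 3721 kPa.

q_ult ≈ 3720 kPa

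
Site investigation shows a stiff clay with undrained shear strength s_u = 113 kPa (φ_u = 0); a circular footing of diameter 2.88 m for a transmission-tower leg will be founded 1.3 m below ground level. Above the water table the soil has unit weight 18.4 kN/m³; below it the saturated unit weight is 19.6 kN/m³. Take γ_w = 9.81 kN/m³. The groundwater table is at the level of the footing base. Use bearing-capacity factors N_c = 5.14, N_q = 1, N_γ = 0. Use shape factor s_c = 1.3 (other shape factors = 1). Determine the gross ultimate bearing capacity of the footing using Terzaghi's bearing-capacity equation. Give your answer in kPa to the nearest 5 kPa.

Overburden at base level: q = 18.4 × 1.3 = 23.92 kPa.
Cohesion term c·N_c·s_c = 113 × 5.14 × 1.3 = 755.07 kPa; surcharge term q·N_q = 23.92 × 1 = 23.92 kPa.
q_ult = 755.07 + 23.92 = 778.99 kPa.

q_ult ≈ 780 kPa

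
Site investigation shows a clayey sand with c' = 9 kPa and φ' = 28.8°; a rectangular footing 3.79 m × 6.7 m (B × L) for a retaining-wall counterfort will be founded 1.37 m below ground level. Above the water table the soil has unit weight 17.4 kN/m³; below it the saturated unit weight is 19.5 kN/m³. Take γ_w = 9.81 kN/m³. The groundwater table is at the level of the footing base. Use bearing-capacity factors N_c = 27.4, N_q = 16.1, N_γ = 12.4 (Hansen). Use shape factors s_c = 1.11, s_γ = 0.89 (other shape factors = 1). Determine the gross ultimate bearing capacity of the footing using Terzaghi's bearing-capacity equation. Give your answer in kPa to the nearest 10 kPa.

q_ult ≈ 860 kPa

Effective surcharge at the founding depth q = γ·D_f = 17.4 × 1.37 = 23.838 kPa.
The water table coincides with the base, so in the self-weight term γ → γ' = 9.69 kN/m³.
q_ult = c·N_c·s_c + q·N_q + 0.5·γ·B·N_γ·s_γ
     = 9 × 27.4 × 1.11 + 23.838 × 16.1 + 0.5 × 9.69 × 3.79 × 12.4 × 0.89
     = 273.73 + 383.79 + 202.65 = 860.17 kPa.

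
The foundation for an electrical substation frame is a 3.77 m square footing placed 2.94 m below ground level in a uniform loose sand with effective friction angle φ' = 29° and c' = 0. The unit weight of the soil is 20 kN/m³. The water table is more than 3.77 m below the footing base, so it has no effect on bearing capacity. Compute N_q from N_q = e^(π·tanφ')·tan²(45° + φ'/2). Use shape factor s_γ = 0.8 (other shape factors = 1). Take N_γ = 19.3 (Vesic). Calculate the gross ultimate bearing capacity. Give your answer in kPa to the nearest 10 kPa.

q_ult ≈ 1550 kPa

tan29° = 0.5543, so N_q = e^(π×0.5543)·tan²(59.5°) = 5.705 × 2.882 = 16.44.
Effective surcharge at the founding depth q = γ·D_f = 20 × 2.94 = 58.8 kPa.
q_ult = q·N_q + 0.5·γ·B·N_γ·s_γ
     = 58.8 × 16.443 + 0.5 × 20 × 3.77 × 19.3 × 0.8
     = 966.87 + 582.09 = 1549 kPa.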